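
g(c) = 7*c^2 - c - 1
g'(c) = 14*c - 1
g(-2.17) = 34.13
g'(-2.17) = -31.38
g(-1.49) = 16.03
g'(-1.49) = -21.86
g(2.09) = 27.49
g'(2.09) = 28.26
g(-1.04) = 7.61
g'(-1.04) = -15.56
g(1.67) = 16.85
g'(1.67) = 22.38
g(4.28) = 122.95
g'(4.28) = 58.92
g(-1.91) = 26.45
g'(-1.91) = -27.74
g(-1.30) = 12.13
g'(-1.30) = -19.20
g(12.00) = 995.00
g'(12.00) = 167.00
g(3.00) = 59.00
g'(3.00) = 41.00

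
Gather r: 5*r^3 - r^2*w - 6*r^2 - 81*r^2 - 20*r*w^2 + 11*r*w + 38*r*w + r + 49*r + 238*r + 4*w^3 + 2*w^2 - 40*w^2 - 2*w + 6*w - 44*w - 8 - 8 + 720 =5*r^3 + r^2*(-w - 87) + r*(-20*w^2 + 49*w + 288) + 4*w^3 - 38*w^2 - 40*w + 704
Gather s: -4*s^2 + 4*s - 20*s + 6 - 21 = -4*s^2 - 16*s - 15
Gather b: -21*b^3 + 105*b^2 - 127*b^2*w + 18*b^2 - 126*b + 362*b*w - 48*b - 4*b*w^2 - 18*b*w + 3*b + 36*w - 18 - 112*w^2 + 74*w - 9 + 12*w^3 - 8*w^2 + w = -21*b^3 + b^2*(123 - 127*w) + b*(-4*w^2 + 344*w - 171) + 12*w^3 - 120*w^2 + 111*w - 27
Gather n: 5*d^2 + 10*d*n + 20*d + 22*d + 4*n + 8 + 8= 5*d^2 + 42*d + n*(10*d + 4) + 16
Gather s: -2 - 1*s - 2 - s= -2*s - 4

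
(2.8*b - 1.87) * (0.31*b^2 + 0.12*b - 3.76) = 0.868*b^3 - 0.2437*b^2 - 10.7524*b + 7.0312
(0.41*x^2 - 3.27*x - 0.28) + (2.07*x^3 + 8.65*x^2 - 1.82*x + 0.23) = 2.07*x^3 + 9.06*x^2 - 5.09*x - 0.05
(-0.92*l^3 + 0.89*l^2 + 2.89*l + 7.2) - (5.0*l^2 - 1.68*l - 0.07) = -0.92*l^3 - 4.11*l^2 + 4.57*l + 7.27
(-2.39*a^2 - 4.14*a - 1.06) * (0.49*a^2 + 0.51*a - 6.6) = -1.1711*a^4 - 3.2475*a^3 + 13.1432*a^2 + 26.7834*a + 6.996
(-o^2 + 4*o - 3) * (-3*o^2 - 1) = 3*o^4 - 12*o^3 + 10*o^2 - 4*o + 3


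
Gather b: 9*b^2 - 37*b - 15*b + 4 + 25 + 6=9*b^2 - 52*b + 35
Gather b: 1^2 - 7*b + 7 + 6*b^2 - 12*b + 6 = 6*b^2 - 19*b + 14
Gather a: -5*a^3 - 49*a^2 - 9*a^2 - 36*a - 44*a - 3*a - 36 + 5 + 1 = -5*a^3 - 58*a^2 - 83*a - 30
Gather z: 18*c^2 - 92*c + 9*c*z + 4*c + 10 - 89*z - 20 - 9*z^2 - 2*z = 18*c^2 - 88*c - 9*z^2 + z*(9*c - 91) - 10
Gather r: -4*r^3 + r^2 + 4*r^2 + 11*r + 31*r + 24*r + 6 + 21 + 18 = -4*r^3 + 5*r^2 + 66*r + 45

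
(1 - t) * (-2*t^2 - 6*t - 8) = 2*t^3 + 4*t^2 + 2*t - 8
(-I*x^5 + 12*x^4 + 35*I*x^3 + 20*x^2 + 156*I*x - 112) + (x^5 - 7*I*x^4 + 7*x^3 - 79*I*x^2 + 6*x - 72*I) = x^5 - I*x^5 + 12*x^4 - 7*I*x^4 + 7*x^3 + 35*I*x^3 + 20*x^2 - 79*I*x^2 + 6*x + 156*I*x - 112 - 72*I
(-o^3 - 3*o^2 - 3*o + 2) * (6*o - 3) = -6*o^4 - 15*o^3 - 9*o^2 + 21*o - 6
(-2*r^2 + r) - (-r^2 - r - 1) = -r^2 + 2*r + 1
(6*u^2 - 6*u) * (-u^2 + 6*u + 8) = -6*u^4 + 42*u^3 + 12*u^2 - 48*u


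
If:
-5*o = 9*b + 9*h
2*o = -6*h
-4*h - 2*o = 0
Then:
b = 0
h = 0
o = 0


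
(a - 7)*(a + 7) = a^2 - 49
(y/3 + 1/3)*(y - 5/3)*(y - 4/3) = y^3/3 - 2*y^2/3 - 7*y/27 + 20/27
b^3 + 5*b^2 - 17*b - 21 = (b - 3)*(b + 1)*(b + 7)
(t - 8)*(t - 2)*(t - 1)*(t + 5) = t^4 - 6*t^3 - 29*t^2 + 114*t - 80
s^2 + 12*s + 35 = (s + 5)*(s + 7)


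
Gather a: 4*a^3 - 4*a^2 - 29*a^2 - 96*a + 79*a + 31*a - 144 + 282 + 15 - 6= 4*a^3 - 33*a^2 + 14*a + 147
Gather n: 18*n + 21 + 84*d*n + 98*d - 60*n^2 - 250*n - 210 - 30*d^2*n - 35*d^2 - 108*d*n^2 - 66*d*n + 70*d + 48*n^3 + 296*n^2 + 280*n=-35*d^2 + 168*d + 48*n^3 + n^2*(236 - 108*d) + n*(-30*d^2 + 18*d + 48) - 189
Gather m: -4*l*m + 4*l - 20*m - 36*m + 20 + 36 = 4*l + m*(-4*l - 56) + 56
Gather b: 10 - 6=4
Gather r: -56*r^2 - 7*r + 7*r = -56*r^2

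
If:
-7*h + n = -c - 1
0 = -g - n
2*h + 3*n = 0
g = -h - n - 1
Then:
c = -26/3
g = -2/3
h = -1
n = 2/3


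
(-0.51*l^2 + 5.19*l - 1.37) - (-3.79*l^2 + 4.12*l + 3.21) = 3.28*l^2 + 1.07*l - 4.58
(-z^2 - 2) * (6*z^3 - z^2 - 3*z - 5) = -6*z^5 + z^4 - 9*z^3 + 7*z^2 + 6*z + 10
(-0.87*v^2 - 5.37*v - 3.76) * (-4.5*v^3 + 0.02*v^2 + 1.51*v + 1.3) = 3.915*v^5 + 24.1476*v^4 + 15.4989*v^3 - 9.3149*v^2 - 12.6586*v - 4.888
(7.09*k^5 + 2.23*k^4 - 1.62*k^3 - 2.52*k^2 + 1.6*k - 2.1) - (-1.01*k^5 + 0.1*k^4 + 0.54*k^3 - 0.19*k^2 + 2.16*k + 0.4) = 8.1*k^5 + 2.13*k^4 - 2.16*k^3 - 2.33*k^2 - 0.56*k - 2.5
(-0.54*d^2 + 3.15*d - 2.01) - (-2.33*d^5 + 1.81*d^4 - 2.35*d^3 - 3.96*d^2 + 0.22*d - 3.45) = 2.33*d^5 - 1.81*d^4 + 2.35*d^3 + 3.42*d^2 + 2.93*d + 1.44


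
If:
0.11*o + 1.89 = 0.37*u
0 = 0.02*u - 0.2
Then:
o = 16.45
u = 10.00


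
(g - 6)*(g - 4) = g^2 - 10*g + 24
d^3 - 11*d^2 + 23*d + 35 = (d - 7)*(d - 5)*(d + 1)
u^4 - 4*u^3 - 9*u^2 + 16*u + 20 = (u - 5)*(u - 2)*(u + 1)*(u + 2)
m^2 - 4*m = m*(m - 4)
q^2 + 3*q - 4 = (q - 1)*(q + 4)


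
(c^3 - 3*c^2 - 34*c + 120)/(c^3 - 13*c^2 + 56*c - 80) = (c + 6)/(c - 4)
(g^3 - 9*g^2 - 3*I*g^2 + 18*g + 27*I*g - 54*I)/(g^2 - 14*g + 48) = (g^2 - 3*g*(1 + I) + 9*I)/(g - 8)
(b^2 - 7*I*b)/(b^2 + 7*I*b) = (b - 7*I)/(b + 7*I)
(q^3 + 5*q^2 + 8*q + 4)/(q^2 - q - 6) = (q^2 + 3*q + 2)/(q - 3)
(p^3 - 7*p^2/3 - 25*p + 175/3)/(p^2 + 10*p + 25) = (3*p^2 - 22*p + 35)/(3*(p + 5))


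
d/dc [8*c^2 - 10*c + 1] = 16*c - 10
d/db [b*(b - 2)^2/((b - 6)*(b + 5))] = (b^4 - 2*b^3 - 90*b^2 + 240*b - 120)/(b^4 - 2*b^3 - 59*b^2 + 60*b + 900)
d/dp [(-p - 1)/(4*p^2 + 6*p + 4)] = (2*p^2 + 4*p + 1)/(2*(4*p^4 + 12*p^3 + 17*p^2 + 12*p + 4))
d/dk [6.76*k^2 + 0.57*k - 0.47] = 13.52*k + 0.57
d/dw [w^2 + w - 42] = 2*w + 1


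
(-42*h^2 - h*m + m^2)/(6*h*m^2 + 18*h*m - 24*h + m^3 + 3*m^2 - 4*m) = (-7*h + m)/(m^2 + 3*m - 4)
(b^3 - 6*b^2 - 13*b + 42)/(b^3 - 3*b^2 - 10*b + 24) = (b - 7)/(b - 4)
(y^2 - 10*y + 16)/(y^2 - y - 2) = (y - 8)/(y + 1)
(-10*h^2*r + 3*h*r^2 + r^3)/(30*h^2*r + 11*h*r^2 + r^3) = (-2*h + r)/(6*h + r)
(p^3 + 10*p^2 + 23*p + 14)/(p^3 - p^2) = (p^3 + 10*p^2 + 23*p + 14)/(p^2*(p - 1))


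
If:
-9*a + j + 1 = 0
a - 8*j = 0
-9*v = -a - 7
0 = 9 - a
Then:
No Solution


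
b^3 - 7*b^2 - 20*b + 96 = (b - 8)*(b - 3)*(b + 4)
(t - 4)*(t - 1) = t^2 - 5*t + 4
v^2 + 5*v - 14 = (v - 2)*(v + 7)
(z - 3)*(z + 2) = z^2 - z - 6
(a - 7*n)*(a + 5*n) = a^2 - 2*a*n - 35*n^2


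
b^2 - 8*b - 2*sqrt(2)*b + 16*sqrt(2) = (b - 8)*(b - 2*sqrt(2))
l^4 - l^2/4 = l^2*(l - 1/2)*(l + 1/2)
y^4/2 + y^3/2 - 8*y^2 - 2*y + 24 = (y/2 + 1)*(y - 3)*(y - 2)*(y + 4)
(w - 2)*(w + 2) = w^2 - 4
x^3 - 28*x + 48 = (x - 4)*(x - 2)*(x + 6)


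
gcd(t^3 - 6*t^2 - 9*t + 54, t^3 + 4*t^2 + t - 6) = t + 3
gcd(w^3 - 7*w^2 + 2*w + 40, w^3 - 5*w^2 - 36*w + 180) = w - 5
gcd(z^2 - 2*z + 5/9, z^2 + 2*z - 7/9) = z - 1/3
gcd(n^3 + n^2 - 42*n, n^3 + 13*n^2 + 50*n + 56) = n + 7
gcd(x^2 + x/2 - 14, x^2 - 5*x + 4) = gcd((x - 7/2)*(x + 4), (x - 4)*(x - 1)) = 1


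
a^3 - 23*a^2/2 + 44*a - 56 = (a - 4)^2*(a - 7/2)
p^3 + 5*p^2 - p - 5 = (p - 1)*(p + 1)*(p + 5)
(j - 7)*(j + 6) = j^2 - j - 42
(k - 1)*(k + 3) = k^2 + 2*k - 3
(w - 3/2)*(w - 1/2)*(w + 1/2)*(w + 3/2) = w^4 - 5*w^2/2 + 9/16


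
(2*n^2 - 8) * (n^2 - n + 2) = 2*n^4 - 2*n^3 - 4*n^2 + 8*n - 16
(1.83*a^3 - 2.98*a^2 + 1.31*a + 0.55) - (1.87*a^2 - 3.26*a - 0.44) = 1.83*a^3 - 4.85*a^2 + 4.57*a + 0.99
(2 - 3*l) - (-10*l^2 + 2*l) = 10*l^2 - 5*l + 2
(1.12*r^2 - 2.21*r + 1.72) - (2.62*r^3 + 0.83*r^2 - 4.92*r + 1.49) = -2.62*r^3 + 0.29*r^2 + 2.71*r + 0.23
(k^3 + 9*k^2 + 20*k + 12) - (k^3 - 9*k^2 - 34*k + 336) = 18*k^2 + 54*k - 324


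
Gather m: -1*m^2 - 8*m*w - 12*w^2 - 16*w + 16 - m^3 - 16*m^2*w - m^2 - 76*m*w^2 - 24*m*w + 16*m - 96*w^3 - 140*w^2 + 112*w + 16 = -m^3 + m^2*(-16*w - 2) + m*(-76*w^2 - 32*w + 16) - 96*w^3 - 152*w^2 + 96*w + 32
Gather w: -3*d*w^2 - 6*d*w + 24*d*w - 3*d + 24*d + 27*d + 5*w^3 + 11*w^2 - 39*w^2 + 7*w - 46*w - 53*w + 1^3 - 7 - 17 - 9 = 48*d + 5*w^3 + w^2*(-3*d - 28) + w*(18*d - 92) - 32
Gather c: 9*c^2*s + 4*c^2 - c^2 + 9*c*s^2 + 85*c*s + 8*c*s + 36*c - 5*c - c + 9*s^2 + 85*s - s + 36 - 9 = c^2*(9*s + 3) + c*(9*s^2 + 93*s + 30) + 9*s^2 + 84*s + 27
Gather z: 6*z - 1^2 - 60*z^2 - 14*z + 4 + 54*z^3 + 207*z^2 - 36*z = 54*z^3 + 147*z^2 - 44*z + 3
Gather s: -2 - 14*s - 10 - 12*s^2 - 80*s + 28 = -12*s^2 - 94*s + 16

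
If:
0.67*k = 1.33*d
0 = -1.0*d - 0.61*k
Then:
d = 0.00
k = 0.00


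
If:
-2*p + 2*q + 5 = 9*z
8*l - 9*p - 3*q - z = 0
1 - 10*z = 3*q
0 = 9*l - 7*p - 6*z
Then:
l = 1696/1949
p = 1770/1949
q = -947/1949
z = 479/1949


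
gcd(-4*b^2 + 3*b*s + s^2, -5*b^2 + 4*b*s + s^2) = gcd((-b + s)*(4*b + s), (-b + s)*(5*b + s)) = -b + s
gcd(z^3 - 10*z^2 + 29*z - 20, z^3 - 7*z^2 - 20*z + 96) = 1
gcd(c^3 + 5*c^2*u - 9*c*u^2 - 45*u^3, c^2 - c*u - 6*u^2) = -c + 3*u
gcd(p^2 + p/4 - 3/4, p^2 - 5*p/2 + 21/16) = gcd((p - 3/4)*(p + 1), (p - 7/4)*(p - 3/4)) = p - 3/4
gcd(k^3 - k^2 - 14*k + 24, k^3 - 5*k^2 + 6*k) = k^2 - 5*k + 6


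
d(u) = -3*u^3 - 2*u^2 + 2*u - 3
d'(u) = -9*u^2 - 4*u + 2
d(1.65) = -18.62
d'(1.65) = -29.10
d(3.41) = -138.39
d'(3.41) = -116.29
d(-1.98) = 8.49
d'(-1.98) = -25.36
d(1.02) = -6.22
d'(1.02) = -11.44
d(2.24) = -42.27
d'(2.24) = -52.12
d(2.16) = -38.24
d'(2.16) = -48.63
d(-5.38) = 395.51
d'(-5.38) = -236.98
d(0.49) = -2.85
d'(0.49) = -2.12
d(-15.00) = 9642.00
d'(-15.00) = -1963.00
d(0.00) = -3.00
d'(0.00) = 2.00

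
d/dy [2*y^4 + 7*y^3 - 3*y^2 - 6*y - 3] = 8*y^3 + 21*y^2 - 6*y - 6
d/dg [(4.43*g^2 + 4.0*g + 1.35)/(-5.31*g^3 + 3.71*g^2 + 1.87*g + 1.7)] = (23.5233*g^4 + 42.48*g^3 + 14.9496*g^2 + 5.045*g + 4.2755)/(28.1961*g^6 - 39.4002*g^5 - 6.0953*g^4 - 4.1786*g^3 + 16.1109*g^2 + 6.358*g + 2.89)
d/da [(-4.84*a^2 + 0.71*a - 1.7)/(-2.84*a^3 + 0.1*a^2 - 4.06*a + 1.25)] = (-13.7456*a^4 + 4.0328*a^3 + 5.09539999999999*a^2 - 11.76*a - 6.0145)/(8.0656*a^6 - 0.568*a^5 + 23.0708*a^4 - 7.912*a^3 + 16.7336*a^2 - 10.15*a + 1.5625)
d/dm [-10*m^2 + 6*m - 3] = 6 - 20*m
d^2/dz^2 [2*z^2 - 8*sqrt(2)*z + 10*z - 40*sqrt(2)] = 4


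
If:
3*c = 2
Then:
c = 2/3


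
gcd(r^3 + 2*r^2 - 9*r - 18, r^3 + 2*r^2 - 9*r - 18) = r^3 + 2*r^2 - 9*r - 18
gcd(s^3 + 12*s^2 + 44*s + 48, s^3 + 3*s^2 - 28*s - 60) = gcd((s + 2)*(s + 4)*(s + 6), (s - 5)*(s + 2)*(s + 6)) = s^2 + 8*s + 12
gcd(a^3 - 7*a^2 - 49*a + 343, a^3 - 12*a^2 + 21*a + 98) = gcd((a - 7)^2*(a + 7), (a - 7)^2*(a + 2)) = a^2 - 14*a + 49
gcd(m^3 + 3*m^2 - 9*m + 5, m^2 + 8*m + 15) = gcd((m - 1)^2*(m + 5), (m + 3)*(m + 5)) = m + 5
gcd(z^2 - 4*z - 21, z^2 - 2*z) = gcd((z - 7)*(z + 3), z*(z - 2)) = 1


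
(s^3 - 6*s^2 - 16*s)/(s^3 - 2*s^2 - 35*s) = (-s^2 + 6*s + 16)/(-s^2 + 2*s + 35)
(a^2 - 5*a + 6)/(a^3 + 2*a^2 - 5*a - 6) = (a - 3)/(a^2 + 4*a + 3)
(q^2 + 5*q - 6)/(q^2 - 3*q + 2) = (q + 6)/(q - 2)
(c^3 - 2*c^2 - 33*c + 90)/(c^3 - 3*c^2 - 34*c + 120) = (c - 3)/(c - 4)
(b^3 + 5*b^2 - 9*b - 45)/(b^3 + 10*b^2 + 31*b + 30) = (b - 3)/(b + 2)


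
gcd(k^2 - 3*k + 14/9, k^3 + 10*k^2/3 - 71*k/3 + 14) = k - 2/3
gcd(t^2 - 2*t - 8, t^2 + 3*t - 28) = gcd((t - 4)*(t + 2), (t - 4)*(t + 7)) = t - 4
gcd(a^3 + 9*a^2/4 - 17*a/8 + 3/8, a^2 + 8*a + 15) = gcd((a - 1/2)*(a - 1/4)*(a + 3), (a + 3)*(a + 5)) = a + 3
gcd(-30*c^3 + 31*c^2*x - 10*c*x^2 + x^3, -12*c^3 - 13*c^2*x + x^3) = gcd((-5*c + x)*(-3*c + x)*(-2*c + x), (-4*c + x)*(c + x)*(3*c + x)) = 1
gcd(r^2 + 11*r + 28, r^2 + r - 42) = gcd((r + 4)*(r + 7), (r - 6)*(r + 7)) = r + 7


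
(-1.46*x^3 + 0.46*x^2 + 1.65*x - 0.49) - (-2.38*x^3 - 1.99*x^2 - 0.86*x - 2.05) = 0.92*x^3 + 2.45*x^2 + 2.51*x + 1.56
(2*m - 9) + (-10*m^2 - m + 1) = -10*m^2 + m - 8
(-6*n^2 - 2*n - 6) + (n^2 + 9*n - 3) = -5*n^2 + 7*n - 9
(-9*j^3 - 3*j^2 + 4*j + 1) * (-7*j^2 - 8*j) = 63*j^5 + 93*j^4 - 4*j^3 - 39*j^2 - 8*j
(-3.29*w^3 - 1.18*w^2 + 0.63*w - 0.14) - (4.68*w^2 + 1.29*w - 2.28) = -3.29*w^3 - 5.86*w^2 - 0.66*w + 2.14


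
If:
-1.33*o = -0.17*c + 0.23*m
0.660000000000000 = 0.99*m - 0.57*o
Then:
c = 8.60249554367201*o + 0.901960784313726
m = 0.575757575757576*o + 0.666666666666667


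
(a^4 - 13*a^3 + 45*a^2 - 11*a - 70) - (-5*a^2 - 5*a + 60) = a^4 - 13*a^3 + 50*a^2 - 6*a - 130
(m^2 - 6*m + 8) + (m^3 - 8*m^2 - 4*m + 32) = m^3 - 7*m^2 - 10*m + 40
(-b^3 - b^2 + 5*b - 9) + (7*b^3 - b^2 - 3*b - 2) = 6*b^3 - 2*b^2 + 2*b - 11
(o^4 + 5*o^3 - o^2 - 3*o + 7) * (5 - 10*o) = -10*o^5 - 45*o^4 + 35*o^3 + 25*o^2 - 85*o + 35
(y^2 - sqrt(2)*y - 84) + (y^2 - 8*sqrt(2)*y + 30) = 2*y^2 - 9*sqrt(2)*y - 54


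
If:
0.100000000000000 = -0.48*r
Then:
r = -0.21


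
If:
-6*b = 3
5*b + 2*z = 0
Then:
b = -1/2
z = 5/4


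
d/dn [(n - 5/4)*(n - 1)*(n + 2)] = 3*n^2 - n/2 - 13/4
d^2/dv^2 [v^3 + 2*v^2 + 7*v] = 6*v + 4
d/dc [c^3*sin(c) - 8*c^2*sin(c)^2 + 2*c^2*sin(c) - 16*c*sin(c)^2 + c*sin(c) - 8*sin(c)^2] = c^3*cos(c) + 3*c^2*sin(c) - 8*c^2*sin(2*c) + 2*c^2*cos(c) + 4*c*sin(c) - 8*c*sin(2*c) + c*cos(c) + 8*sqrt(2)*c*cos(2*c + pi/4) - 8*c + sin(c) + 8*sqrt(2)*cos(2*c + pi/4) - 8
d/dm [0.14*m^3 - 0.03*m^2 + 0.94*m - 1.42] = 0.42*m^2 - 0.06*m + 0.94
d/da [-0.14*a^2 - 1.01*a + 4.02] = -0.28*a - 1.01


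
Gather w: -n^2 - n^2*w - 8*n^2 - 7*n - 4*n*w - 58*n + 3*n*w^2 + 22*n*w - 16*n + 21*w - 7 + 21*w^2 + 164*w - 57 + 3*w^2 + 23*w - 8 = -9*n^2 - 81*n + w^2*(3*n + 24) + w*(-n^2 + 18*n + 208) - 72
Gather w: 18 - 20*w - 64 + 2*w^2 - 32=2*w^2 - 20*w - 78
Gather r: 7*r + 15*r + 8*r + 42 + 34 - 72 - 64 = 30*r - 60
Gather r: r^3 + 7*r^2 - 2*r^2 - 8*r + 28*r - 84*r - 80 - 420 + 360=r^3 + 5*r^2 - 64*r - 140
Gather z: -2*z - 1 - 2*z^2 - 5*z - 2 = -2*z^2 - 7*z - 3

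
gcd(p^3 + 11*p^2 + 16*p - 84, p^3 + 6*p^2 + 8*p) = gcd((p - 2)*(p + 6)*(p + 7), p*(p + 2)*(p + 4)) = 1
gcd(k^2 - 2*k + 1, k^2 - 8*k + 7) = k - 1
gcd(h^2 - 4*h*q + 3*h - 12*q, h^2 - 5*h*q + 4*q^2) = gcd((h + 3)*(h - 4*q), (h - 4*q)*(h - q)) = -h + 4*q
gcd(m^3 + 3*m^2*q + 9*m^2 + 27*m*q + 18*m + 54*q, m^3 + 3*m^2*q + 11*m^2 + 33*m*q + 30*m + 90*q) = m^2 + 3*m*q + 6*m + 18*q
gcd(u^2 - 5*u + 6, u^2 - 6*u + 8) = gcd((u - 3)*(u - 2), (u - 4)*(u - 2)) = u - 2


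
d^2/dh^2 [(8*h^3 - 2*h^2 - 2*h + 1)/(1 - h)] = 2*(-8*h^3 + 24*h^2 - 24*h + 3)/(h^3 - 3*h^2 + 3*h - 1)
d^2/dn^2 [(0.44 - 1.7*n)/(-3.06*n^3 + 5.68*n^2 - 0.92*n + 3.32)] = (95.50872*n^5 - 226.723968*n^4 + 222.481312*n^3 + 114.642816*n^2 - 205.372224*n + 26.234816)/(28.652616*n^9 - 159.555744*n^8 + 322.012368*n^7 - 372.453904*n^6 + 443.039712*n^5 - 391.834944*n^4 + 206.058272*n^3 - 196.25184*n^2 + 30.421824*n - 36.594368)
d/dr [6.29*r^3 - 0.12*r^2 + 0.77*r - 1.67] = 18.87*r^2 - 0.24*r + 0.77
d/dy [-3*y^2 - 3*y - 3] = -6*y - 3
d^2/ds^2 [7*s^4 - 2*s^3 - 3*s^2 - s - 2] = 84*s^2 - 12*s - 6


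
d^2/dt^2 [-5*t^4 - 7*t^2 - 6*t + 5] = -60*t^2 - 14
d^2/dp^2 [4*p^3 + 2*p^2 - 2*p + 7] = 24*p + 4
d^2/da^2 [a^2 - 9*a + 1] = 2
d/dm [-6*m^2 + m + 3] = 1 - 12*m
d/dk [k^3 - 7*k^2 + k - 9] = 3*k^2 - 14*k + 1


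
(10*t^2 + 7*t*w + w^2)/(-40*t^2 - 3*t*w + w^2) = (-2*t - w)/(8*t - w)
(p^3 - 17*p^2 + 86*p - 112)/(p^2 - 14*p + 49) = (p^2 - 10*p + 16)/(p - 7)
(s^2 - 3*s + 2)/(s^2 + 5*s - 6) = (s - 2)/(s + 6)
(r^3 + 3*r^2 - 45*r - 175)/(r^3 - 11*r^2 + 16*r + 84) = (r^2 + 10*r + 25)/(r^2 - 4*r - 12)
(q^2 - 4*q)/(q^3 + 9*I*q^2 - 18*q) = (q - 4)/(q^2 + 9*I*q - 18)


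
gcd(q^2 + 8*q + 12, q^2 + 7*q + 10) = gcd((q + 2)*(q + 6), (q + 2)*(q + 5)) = q + 2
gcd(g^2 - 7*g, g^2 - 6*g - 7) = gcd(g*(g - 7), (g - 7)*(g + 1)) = g - 7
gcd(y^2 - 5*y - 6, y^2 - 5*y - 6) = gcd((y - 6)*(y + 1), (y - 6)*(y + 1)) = y^2 - 5*y - 6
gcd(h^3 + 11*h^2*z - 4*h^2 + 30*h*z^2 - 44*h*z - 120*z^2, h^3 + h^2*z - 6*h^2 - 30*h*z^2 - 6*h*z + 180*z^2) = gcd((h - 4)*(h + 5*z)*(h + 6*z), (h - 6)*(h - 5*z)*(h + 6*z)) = h + 6*z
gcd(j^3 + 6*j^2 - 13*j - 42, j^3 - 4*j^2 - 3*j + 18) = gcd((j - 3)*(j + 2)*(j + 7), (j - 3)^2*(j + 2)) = j^2 - j - 6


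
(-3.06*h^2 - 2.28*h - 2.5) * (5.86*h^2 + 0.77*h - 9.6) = -17.9316*h^4 - 15.717*h^3 + 12.9704*h^2 + 19.963*h + 24.0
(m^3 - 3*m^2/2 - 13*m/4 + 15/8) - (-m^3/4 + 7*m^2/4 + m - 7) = 5*m^3/4 - 13*m^2/4 - 17*m/4 + 71/8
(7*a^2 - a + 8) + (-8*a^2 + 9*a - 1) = -a^2 + 8*a + 7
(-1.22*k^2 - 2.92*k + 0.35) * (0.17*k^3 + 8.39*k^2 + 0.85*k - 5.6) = -0.2074*k^5 - 10.7322*k^4 - 25.4763*k^3 + 7.2865*k^2 + 16.6495*k - 1.96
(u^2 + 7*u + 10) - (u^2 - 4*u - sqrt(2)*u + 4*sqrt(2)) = sqrt(2)*u + 11*u - 4*sqrt(2) + 10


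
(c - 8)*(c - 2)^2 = c^3 - 12*c^2 + 36*c - 32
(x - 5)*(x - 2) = x^2 - 7*x + 10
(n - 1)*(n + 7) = n^2 + 6*n - 7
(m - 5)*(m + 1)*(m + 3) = m^3 - m^2 - 17*m - 15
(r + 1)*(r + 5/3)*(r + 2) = r^3 + 14*r^2/3 + 7*r + 10/3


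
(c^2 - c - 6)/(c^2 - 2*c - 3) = (c + 2)/(c + 1)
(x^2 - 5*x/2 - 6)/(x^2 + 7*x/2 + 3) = (x - 4)/(x + 2)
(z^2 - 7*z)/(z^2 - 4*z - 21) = z/(z + 3)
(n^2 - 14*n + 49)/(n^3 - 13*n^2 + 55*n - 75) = (n^2 - 14*n + 49)/(n^3 - 13*n^2 + 55*n - 75)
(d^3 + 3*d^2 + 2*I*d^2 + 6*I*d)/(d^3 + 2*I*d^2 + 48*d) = (d^2 + d*(3 + 2*I) + 6*I)/(d^2 + 2*I*d + 48)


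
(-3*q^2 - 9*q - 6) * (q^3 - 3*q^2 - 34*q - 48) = -3*q^5 + 123*q^3 + 468*q^2 + 636*q + 288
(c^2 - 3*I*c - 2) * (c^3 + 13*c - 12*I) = c^5 - 3*I*c^4 + 11*c^3 - 51*I*c^2 - 62*c + 24*I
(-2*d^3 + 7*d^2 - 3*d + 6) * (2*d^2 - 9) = -4*d^5 + 14*d^4 + 12*d^3 - 51*d^2 + 27*d - 54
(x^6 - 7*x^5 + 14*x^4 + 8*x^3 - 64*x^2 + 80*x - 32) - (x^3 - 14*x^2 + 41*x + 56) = x^6 - 7*x^5 + 14*x^4 + 7*x^3 - 50*x^2 + 39*x - 88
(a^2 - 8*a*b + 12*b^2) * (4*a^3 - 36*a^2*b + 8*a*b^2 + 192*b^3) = 4*a^5 - 68*a^4*b + 344*a^3*b^2 - 304*a^2*b^3 - 1440*a*b^4 + 2304*b^5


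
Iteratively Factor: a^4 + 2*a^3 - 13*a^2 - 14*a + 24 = (a - 1)*(a^3 + 3*a^2 - 10*a - 24) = (a - 1)*(a + 4)*(a^2 - a - 6) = (a - 1)*(a + 2)*(a + 4)*(a - 3)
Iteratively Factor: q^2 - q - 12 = (q + 3)*(q - 4)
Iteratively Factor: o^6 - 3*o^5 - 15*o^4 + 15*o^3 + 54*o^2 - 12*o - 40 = (o - 2)*(o^5 - o^4 - 17*o^3 - 19*o^2 + 16*o + 20) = (o - 2)*(o + 2)*(o^4 - 3*o^3 - 11*o^2 + 3*o + 10) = (o - 2)*(o - 1)*(o + 2)*(o^3 - 2*o^2 - 13*o - 10) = (o - 2)*(o - 1)*(o + 1)*(o + 2)*(o^2 - 3*o - 10) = (o - 5)*(o - 2)*(o - 1)*(o + 1)*(o + 2)*(o + 2)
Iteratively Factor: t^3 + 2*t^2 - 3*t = (t + 3)*(t^2 - t) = (t - 1)*(t + 3)*(t)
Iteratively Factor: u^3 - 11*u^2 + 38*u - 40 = (u - 5)*(u^2 - 6*u + 8) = (u - 5)*(u - 4)*(u - 2)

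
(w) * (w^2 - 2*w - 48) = w^3 - 2*w^2 - 48*w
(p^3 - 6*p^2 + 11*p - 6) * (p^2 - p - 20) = p^5 - 7*p^4 - 3*p^3 + 103*p^2 - 214*p + 120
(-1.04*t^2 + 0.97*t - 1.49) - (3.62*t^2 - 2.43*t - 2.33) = -4.66*t^2 + 3.4*t + 0.84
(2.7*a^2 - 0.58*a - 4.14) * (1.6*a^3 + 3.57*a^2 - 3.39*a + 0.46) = 4.32*a^5 + 8.711*a^4 - 17.8476*a^3 - 11.5716*a^2 + 13.7678*a - 1.9044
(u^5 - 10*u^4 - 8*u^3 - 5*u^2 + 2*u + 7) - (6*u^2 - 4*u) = u^5 - 10*u^4 - 8*u^3 - 11*u^2 + 6*u + 7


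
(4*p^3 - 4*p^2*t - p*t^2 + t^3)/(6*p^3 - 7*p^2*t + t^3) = (2*p + t)/(3*p + t)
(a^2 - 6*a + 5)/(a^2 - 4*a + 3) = (a - 5)/(a - 3)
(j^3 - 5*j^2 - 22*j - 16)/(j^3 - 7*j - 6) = (j - 8)/(j - 3)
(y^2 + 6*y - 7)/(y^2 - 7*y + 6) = (y + 7)/(y - 6)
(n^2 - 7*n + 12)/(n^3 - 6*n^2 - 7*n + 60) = (n - 3)/(n^2 - 2*n - 15)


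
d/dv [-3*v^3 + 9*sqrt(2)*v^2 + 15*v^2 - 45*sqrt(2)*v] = -9*v^2 + 18*sqrt(2)*v + 30*v - 45*sqrt(2)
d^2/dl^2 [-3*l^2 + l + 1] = -6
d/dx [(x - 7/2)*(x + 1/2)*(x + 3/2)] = 3*x^2 - 3*x - 25/4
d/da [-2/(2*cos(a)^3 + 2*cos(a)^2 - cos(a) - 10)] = 8*(-6*cos(a)^2 - 4*cos(a) + 1)*sin(a)/(-4*sin(a)^2 + cos(a) + cos(3*a) - 16)^2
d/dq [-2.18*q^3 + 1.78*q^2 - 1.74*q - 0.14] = -6.54*q^2 + 3.56*q - 1.74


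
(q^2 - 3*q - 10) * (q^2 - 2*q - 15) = q^4 - 5*q^3 - 19*q^2 + 65*q + 150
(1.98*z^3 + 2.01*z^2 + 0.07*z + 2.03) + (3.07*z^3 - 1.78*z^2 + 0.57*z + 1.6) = 5.05*z^3 + 0.23*z^2 + 0.64*z + 3.63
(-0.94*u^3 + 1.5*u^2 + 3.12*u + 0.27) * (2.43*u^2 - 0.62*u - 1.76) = -2.2842*u^5 + 4.2278*u^4 + 8.306*u^3 - 3.9183*u^2 - 5.6586*u - 0.4752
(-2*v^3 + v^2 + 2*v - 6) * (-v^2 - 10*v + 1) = 2*v^5 + 19*v^4 - 14*v^3 - 13*v^2 + 62*v - 6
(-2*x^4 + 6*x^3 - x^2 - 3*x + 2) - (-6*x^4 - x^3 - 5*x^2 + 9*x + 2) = 4*x^4 + 7*x^3 + 4*x^2 - 12*x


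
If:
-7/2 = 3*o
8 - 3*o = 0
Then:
No Solution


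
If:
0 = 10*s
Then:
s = 0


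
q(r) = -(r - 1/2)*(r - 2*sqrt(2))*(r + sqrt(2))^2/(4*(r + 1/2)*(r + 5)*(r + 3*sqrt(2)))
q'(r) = (r - 1/2)*(r - 2*sqrt(2))*(r + sqrt(2))^2/(4*(r + 1/2)*(r + 5)*(r + 3*sqrt(2))^2) - (r - 1/2)*(r - 2*sqrt(2))*(2*r + 2*sqrt(2))/(4*(r + 1/2)*(r + 5)*(r + 3*sqrt(2))) - (r - 1/2)*(r + sqrt(2))^2/(4*(r + 1/2)*(r + 5)*(r + 3*sqrt(2))) + (r - 1/2)*(r - 2*sqrt(2))*(r + sqrt(2))^2/(4*(r + 1/2)*(r + 5)^2*(r + 3*sqrt(2))) + (r - 1/2)*(r - 2*sqrt(2))*(r + sqrt(2))^2/(4*(r + 1/2)^2*(r + 5)*(r + 3*sqrt(2))) - (r - 2*sqrt(2))*(r + sqrt(2))^2/(4*(r + 1/2)*(r + 5)*(r + 3*sqrt(2)))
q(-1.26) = 0.01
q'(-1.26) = 0.06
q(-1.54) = 0.00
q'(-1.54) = -0.06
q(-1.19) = 0.01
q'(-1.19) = 0.10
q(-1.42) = 0.00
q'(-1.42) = 0.00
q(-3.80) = 23.14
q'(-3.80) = -92.81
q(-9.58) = 9.39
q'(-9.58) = 0.86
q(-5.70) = 45.77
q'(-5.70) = 71.49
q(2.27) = 0.03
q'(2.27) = -0.03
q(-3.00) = 2.06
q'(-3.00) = -5.41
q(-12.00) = 8.32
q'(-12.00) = 0.19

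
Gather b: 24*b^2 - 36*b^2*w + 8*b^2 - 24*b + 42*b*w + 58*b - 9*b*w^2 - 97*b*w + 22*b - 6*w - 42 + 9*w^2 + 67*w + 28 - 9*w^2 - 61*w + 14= b^2*(32 - 36*w) + b*(-9*w^2 - 55*w + 56)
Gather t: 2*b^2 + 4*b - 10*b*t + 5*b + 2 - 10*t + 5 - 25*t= 2*b^2 + 9*b + t*(-10*b - 35) + 7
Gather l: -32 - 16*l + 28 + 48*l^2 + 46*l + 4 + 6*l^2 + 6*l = 54*l^2 + 36*l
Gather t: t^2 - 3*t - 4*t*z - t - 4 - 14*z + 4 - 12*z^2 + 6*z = t^2 + t*(-4*z - 4) - 12*z^2 - 8*z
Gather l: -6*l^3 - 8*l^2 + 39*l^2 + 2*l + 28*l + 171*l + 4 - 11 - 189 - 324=-6*l^3 + 31*l^2 + 201*l - 520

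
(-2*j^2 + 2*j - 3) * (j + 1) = -2*j^3 - j - 3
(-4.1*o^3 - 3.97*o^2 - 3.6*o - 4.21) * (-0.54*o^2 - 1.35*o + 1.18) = 2.214*o^5 + 7.6788*o^4 + 2.4655*o^3 + 2.4488*o^2 + 1.4355*o - 4.9678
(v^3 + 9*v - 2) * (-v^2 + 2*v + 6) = -v^5 + 2*v^4 - 3*v^3 + 20*v^2 + 50*v - 12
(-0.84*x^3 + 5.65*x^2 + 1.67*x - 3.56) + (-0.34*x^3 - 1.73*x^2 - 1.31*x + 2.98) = -1.18*x^3 + 3.92*x^2 + 0.36*x - 0.58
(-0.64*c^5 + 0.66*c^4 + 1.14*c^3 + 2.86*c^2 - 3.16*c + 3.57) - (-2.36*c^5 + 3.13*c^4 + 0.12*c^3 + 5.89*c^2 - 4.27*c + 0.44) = 1.72*c^5 - 2.47*c^4 + 1.02*c^3 - 3.03*c^2 + 1.11*c + 3.13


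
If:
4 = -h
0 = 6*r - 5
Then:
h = -4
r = 5/6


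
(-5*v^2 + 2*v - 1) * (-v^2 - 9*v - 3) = 5*v^4 + 43*v^3 - 2*v^2 + 3*v + 3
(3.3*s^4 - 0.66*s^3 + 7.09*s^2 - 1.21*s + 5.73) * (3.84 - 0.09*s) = -0.297*s^5 + 12.7314*s^4 - 3.1725*s^3 + 27.3345*s^2 - 5.1621*s + 22.0032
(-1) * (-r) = r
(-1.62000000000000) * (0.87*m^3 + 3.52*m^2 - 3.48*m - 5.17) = -1.4094*m^3 - 5.7024*m^2 + 5.6376*m + 8.3754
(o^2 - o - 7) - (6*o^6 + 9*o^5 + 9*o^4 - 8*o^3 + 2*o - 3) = -6*o^6 - 9*o^5 - 9*o^4 + 8*o^3 + o^2 - 3*o - 4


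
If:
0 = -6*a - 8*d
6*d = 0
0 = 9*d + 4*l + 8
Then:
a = 0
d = 0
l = -2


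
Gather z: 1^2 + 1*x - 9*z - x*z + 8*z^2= x + 8*z^2 + z*(-x - 9) + 1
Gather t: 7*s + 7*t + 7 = 7*s + 7*t + 7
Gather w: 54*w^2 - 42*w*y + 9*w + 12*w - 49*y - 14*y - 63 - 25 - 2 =54*w^2 + w*(21 - 42*y) - 63*y - 90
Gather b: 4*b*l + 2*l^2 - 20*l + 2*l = 4*b*l + 2*l^2 - 18*l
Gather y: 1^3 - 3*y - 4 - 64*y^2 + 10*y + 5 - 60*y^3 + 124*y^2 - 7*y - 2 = -60*y^3 + 60*y^2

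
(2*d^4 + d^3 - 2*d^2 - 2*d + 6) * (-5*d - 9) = -10*d^5 - 23*d^4 + d^3 + 28*d^2 - 12*d - 54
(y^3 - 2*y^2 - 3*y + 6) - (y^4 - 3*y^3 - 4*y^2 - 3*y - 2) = -y^4 + 4*y^3 + 2*y^2 + 8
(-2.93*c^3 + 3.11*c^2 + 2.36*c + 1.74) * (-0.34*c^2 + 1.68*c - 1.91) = 0.9962*c^5 - 5.9798*c^4 + 10.0187*c^3 - 2.5669*c^2 - 1.5844*c - 3.3234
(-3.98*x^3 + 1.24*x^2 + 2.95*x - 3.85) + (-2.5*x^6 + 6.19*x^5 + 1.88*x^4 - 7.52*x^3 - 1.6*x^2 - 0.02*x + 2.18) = -2.5*x^6 + 6.19*x^5 + 1.88*x^4 - 11.5*x^3 - 0.36*x^2 + 2.93*x - 1.67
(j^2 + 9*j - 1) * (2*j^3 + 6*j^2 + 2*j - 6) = 2*j^5 + 24*j^4 + 54*j^3 + 6*j^2 - 56*j + 6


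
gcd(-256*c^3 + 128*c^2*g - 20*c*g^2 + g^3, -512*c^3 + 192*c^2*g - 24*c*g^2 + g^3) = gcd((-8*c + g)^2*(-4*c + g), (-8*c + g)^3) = 64*c^2 - 16*c*g + g^2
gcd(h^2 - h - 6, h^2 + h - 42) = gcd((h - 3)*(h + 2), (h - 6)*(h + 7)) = 1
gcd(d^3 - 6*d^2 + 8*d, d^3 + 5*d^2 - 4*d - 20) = d - 2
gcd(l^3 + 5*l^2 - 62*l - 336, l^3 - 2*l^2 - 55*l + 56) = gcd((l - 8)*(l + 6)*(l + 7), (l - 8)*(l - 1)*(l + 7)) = l^2 - l - 56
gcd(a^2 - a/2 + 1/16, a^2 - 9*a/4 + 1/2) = a - 1/4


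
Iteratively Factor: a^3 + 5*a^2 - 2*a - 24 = (a + 4)*(a^2 + a - 6) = (a + 3)*(a + 4)*(a - 2)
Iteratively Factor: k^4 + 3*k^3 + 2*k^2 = (k + 1)*(k^3 + 2*k^2) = k*(k + 1)*(k^2 + 2*k) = k*(k + 1)*(k + 2)*(k)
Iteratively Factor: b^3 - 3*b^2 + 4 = (b - 2)*(b^2 - b - 2) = (b - 2)^2*(b + 1)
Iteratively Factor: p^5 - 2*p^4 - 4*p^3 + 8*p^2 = (p - 2)*(p^4 - 4*p^2) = p*(p - 2)*(p^3 - 4*p) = p*(p - 2)^2*(p^2 + 2*p) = p^2*(p - 2)^2*(p + 2)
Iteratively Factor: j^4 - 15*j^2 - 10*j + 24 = (j + 3)*(j^3 - 3*j^2 - 6*j + 8) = (j - 4)*(j + 3)*(j^2 + j - 2) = (j - 4)*(j + 2)*(j + 3)*(j - 1)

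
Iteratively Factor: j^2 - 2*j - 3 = (j + 1)*(j - 3)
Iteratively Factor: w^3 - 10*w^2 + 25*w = (w)*(w^2 - 10*w + 25) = w*(w - 5)*(w - 5)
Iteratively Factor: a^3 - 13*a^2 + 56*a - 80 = (a - 4)*(a^2 - 9*a + 20) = (a - 4)^2*(a - 5)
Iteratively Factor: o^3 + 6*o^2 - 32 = (o - 2)*(o^2 + 8*o + 16) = (o - 2)*(o + 4)*(o + 4)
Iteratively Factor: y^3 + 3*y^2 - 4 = (y - 1)*(y^2 + 4*y + 4) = (y - 1)*(y + 2)*(y + 2)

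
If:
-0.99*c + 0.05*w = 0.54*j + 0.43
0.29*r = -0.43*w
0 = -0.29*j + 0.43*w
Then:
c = -0.758272378962034*w - 0.434343434343434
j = 1.48275862068966*w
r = -1.48275862068966*w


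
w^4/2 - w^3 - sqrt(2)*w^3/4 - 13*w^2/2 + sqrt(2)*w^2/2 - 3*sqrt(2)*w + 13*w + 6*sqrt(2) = (w/2 + sqrt(2))*(w - 2)*(w - 3*sqrt(2))*(w + sqrt(2)/2)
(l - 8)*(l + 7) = l^2 - l - 56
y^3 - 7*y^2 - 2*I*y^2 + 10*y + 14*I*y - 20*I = (y - 5)*(y - 2)*(y - 2*I)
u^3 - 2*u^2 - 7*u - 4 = (u - 4)*(u + 1)^2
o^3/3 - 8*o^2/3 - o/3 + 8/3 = (o/3 + 1/3)*(o - 8)*(o - 1)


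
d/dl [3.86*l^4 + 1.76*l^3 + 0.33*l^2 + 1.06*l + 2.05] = 15.44*l^3 + 5.28*l^2 + 0.66*l + 1.06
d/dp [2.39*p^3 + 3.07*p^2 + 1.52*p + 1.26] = 7.17*p^2 + 6.14*p + 1.52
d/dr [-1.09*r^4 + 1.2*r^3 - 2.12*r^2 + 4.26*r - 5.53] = -4.36*r^3 + 3.6*r^2 - 4.24*r + 4.26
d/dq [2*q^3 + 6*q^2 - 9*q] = 6*q^2 + 12*q - 9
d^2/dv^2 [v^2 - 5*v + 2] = 2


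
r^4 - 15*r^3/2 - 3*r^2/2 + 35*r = r*(r - 7)*(r - 5/2)*(r + 2)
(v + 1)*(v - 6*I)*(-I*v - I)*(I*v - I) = v^4 + v^3 - 6*I*v^3 - v^2 - 6*I*v^2 - v + 6*I*v + 6*I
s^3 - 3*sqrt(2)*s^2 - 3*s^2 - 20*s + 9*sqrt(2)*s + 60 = (s - 3)*(s - 5*sqrt(2))*(s + 2*sqrt(2))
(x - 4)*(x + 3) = x^2 - x - 12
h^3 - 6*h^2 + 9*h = h*(h - 3)^2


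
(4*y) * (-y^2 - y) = -4*y^3 - 4*y^2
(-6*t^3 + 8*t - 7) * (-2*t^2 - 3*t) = 12*t^5 + 18*t^4 - 16*t^3 - 10*t^2 + 21*t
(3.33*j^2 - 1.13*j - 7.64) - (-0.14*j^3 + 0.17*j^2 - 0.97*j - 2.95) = 0.14*j^3 + 3.16*j^2 - 0.16*j - 4.69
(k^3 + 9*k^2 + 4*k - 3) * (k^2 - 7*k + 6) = k^5 + 2*k^4 - 53*k^3 + 23*k^2 + 45*k - 18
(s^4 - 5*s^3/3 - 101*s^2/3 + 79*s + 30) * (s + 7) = s^5 + 16*s^4/3 - 136*s^3/3 - 470*s^2/3 + 583*s + 210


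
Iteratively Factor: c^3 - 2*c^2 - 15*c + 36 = (c - 3)*(c^2 + c - 12) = (c - 3)^2*(c + 4)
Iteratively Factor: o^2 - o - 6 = (o + 2)*(o - 3)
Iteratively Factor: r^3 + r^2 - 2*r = (r)*(r^2 + r - 2) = r*(r - 1)*(r + 2)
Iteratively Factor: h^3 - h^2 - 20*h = (h)*(h^2 - h - 20) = h*(h - 5)*(h + 4)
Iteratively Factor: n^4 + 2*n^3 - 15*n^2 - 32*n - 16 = (n - 4)*(n^3 + 6*n^2 + 9*n + 4) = (n - 4)*(n + 1)*(n^2 + 5*n + 4) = (n - 4)*(n + 1)*(n + 4)*(n + 1)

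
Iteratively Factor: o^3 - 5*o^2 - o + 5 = (o + 1)*(o^2 - 6*o + 5) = (o - 1)*(o + 1)*(o - 5)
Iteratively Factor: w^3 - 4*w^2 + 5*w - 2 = (w - 2)*(w^2 - 2*w + 1) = (w - 2)*(w - 1)*(w - 1)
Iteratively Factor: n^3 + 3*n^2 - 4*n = (n + 4)*(n^2 - n) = (n - 1)*(n + 4)*(n)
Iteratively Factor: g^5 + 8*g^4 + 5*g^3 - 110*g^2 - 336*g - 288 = (g + 2)*(g^4 + 6*g^3 - 7*g^2 - 96*g - 144) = (g + 2)*(g + 3)*(g^3 + 3*g^2 - 16*g - 48) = (g - 4)*(g + 2)*(g + 3)*(g^2 + 7*g + 12) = (g - 4)*(g + 2)*(g + 3)^2*(g + 4)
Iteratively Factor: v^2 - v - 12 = (v + 3)*(v - 4)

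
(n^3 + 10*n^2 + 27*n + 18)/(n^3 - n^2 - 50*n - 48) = (n + 3)/(n - 8)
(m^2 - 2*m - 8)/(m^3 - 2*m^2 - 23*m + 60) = (m + 2)/(m^2 + 2*m - 15)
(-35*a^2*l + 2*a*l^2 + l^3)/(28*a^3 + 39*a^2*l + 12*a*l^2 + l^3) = l*(-5*a + l)/(4*a^2 + 5*a*l + l^2)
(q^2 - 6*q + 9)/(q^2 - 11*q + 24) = (q - 3)/(q - 8)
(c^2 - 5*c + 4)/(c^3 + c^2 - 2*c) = (c - 4)/(c*(c + 2))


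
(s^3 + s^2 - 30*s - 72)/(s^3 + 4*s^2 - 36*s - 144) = (s + 3)/(s + 6)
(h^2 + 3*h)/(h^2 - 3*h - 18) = h/(h - 6)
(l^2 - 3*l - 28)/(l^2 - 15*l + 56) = (l + 4)/(l - 8)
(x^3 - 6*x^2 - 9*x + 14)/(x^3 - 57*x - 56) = (-x^3 + 6*x^2 + 9*x - 14)/(-x^3 + 57*x + 56)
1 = 1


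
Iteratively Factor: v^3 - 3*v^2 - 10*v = (v - 5)*(v^2 + 2*v) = v*(v - 5)*(v + 2)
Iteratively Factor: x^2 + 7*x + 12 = (x + 4)*(x + 3)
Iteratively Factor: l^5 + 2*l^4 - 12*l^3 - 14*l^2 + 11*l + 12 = (l - 1)*(l^4 + 3*l^3 - 9*l^2 - 23*l - 12) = (l - 1)*(l + 4)*(l^3 - l^2 - 5*l - 3) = (l - 3)*(l - 1)*(l + 4)*(l^2 + 2*l + 1) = (l - 3)*(l - 1)*(l + 1)*(l + 4)*(l + 1)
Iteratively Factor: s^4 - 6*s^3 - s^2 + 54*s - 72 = (s + 3)*(s^3 - 9*s^2 + 26*s - 24) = (s - 4)*(s + 3)*(s^2 - 5*s + 6) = (s - 4)*(s - 2)*(s + 3)*(s - 3)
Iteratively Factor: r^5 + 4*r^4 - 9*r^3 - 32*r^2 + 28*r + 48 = (r - 2)*(r^4 + 6*r^3 + 3*r^2 - 26*r - 24) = (r - 2)*(r + 4)*(r^3 + 2*r^2 - 5*r - 6) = (r - 2)*(r + 1)*(r + 4)*(r^2 + r - 6) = (r - 2)^2*(r + 1)*(r + 4)*(r + 3)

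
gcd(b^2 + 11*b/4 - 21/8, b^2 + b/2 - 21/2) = b + 7/2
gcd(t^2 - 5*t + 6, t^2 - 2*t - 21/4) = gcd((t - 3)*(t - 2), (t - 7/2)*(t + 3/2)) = 1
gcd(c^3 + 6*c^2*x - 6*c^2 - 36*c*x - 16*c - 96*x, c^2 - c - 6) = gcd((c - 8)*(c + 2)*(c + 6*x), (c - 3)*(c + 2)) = c + 2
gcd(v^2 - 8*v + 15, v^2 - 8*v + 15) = v^2 - 8*v + 15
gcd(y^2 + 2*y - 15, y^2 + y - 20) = y + 5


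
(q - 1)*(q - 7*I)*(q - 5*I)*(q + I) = q^4 - q^3 - 11*I*q^3 - 23*q^2 + 11*I*q^2 + 23*q - 35*I*q + 35*I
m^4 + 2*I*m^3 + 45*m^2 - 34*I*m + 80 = (m - 5*I)*(m - 2*I)*(m + I)*(m + 8*I)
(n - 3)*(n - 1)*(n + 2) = n^3 - 2*n^2 - 5*n + 6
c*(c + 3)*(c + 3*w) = c^3 + 3*c^2*w + 3*c^2 + 9*c*w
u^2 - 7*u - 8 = (u - 8)*(u + 1)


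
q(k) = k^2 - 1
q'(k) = 2*k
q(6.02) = 35.24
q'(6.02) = 12.04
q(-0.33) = -0.89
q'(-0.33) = -0.66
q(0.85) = -0.28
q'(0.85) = 1.70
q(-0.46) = -0.79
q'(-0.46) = -0.92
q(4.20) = 16.64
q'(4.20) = 8.40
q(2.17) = 3.71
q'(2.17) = 4.34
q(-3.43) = 10.76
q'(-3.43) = -6.86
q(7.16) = 50.27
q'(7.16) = 14.32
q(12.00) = 143.00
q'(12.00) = 24.00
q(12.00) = 143.00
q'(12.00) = 24.00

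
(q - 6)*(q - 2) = q^2 - 8*q + 12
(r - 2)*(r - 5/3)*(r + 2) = r^3 - 5*r^2/3 - 4*r + 20/3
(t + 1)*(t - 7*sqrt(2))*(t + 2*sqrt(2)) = t^3 - 5*sqrt(2)*t^2 + t^2 - 28*t - 5*sqrt(2)*t - 28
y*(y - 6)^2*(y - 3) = y^4 - 15*y^3 + 72*y^2 - 108*y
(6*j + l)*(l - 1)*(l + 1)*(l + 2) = 6*j*l^3 + 12*j*l^2 - 6*j*l - 12*j + l^4 + 2*l^3 - l^2 - 2*l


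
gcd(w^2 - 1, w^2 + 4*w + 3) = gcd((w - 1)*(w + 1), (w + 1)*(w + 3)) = w + 1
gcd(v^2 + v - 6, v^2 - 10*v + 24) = 1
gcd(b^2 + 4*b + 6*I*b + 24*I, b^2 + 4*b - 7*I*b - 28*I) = b + 4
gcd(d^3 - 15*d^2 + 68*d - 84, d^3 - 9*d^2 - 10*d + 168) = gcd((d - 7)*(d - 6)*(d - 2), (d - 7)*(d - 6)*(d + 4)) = d^2 - 13*d + 42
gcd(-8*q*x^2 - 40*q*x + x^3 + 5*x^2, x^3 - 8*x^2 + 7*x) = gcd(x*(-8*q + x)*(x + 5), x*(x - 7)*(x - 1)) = x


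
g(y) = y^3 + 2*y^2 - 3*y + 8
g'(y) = 3*y^2 + 4*y - 3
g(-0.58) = 10.22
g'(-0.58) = -4.31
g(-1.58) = 13.79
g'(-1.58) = -1.83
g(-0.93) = 11.72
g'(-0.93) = -4.13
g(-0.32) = 9.13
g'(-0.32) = -3.97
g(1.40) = 10.46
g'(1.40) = 8.48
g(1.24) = 9.26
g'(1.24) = 6.57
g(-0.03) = 8.09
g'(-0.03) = -3.12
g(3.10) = 47.71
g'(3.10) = 38.23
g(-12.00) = -1396.00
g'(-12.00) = 381.00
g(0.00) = 8.00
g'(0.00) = -3.00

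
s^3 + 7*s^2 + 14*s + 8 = (s + 1)*(s + 2)*(s + 4)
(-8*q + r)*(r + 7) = -8*q*r - 56*q + r^2 + 7*r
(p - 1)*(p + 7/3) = p^2 + 4*p/3 - 7/3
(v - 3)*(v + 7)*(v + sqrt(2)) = v^3 + sqrt(2)*v^2 + 4*v^2 - 21*v + 4*sqrt(2)*v - 21*sqrt(2)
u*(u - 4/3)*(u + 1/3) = u^3 - u^2 - 4*u/9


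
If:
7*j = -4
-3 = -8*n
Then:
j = -4/7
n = 3/8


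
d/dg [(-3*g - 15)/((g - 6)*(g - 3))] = 3*(g^2 + 10*g - 63)/(g^4 - 18*g^3 + 117*g^2 - 324*g + 324)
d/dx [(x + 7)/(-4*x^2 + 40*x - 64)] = (-x^2 + 10*x + 2*(x - 5)*(x + 7) - 16)/(4*(x^2 - 10*x + 16)^2)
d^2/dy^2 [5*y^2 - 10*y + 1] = 10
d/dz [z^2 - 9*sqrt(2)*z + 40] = 2*z - 9*sqrt(2)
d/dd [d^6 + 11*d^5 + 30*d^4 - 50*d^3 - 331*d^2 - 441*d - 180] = 6*d^5 + 55*d^4 + 120*d^3 - 150*d^2 - 662*d - 441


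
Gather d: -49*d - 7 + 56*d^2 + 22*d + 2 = 56*d^2 - 27*d - 5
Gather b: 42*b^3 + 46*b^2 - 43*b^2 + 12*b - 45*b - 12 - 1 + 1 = 42*b^3 + 3*b^2 - 33*b - 12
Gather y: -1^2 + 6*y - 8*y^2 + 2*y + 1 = -8*y^2 + 8*y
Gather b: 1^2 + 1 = 2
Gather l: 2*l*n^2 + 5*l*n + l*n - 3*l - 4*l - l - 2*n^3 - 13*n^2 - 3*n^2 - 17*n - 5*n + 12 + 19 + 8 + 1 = l*(2*n^2 + 6*n - 8) - 2*n^3 - 16*n^2 - 22*n + 40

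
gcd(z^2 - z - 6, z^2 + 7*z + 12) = 1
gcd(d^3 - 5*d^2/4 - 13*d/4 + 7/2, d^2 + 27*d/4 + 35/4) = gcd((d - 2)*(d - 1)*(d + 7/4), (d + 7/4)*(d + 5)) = d + 7/4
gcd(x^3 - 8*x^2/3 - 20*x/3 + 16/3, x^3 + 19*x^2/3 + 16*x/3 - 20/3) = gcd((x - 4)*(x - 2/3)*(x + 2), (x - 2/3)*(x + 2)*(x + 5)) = x^2 + 4*x/3 - 4/3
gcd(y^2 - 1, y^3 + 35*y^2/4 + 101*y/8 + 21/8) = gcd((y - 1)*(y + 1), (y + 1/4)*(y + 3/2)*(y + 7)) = 1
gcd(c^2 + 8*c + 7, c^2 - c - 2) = c + 1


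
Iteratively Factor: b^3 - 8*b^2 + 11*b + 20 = (b - 5)*(b^2 - 3*b - 4) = (b - 5)*(b - 4)*(b + 1)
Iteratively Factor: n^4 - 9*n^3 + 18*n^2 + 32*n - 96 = (n + 2)*(n^3 - 11*n^2 + 40*n - 48) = (n - 4)*(n + 2)*(n^2 - 7*n + 12) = (n - 4)*(n - 3)*(n + 2)*(n - 4)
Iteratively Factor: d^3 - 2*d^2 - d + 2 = (d + 1)*(d^2 - 3*d + 2) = (d - 1)*(d + 1)*(d - 2)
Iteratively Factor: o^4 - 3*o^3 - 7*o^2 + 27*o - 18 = (o - 2)*(o^3 - o^2 - 9*o + 9) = (o - 2)*(o + 3)*(o^2 - 4*o + 3) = (o - 3)*(o - 2)*(o + 3)*(o - 1)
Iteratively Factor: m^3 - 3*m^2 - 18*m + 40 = (m - 2)*(m^2 - m - 20) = (m - 5)*(m - 2)*(m + 4)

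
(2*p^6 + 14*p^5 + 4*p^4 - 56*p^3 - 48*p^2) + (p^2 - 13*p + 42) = 2*p^6 + 14*p^5 + 4*p^4 - 56*p^3 - 47*p^2 - 13*p + 42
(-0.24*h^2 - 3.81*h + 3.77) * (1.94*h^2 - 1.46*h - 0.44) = -0.4656*h^4 - 7.041*h^3 + 12.982*h^2 - 3.8278*h - 1.6588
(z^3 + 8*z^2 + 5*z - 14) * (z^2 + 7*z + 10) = z^5 + 15*z^4 + 71*z^3 + 101*z^2 - 48*z - 140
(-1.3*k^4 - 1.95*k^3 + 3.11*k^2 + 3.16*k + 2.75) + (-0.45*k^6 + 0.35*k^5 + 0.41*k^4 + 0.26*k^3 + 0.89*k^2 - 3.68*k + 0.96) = -0.45*k^6 + 0.35*k^5 - 0.89*k^4 - 1.69*k^3 + 4.0*k^2 - 0.52*k + 3.71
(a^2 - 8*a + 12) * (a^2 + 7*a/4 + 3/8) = a^4 - 25*a^3/4 - 13*a^2/8 + 18*a + 9/2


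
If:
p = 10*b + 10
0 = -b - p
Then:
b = -10/11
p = 10/11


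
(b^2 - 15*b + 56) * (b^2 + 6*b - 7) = b^4 - 9*b^3 - 41*b^2 + 441*b - 392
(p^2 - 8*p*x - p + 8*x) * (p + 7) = p^3 - 8*p^2*x + 6*p^2 - 48*p*x - 7*p + 56*x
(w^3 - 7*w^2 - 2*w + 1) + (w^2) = w^3 - 6*w^2 - 2*w + 1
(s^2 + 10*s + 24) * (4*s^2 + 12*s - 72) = 4*s^4 + 52*s^3 + 144*s^2 - 432*s - 1728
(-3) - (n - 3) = -n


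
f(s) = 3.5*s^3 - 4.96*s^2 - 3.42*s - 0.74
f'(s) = 10.5*s^2 - 9.92*s - 3.42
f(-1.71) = -26.90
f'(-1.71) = 44.25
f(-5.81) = -834.73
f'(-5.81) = 408.65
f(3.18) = 50.78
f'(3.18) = 71.21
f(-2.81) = -107.95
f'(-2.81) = 107.36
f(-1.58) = -21.52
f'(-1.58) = 38.47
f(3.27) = 57.42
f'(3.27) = 76.42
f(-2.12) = -49.13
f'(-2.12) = 64.80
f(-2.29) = -60.95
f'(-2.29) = 74.36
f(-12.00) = -6721.94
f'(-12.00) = 1627.62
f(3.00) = 38.86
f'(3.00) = 61.32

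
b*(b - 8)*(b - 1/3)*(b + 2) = b^4 - 19*b^3/3 - 14*b^2 + 16*b/3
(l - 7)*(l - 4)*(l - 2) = l^3 - 13*l^2 + 50*l - 56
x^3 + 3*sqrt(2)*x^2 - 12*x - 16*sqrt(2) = (x - 2*sqrt(2))*(x + sqrt(2))*(x + 4*sqrt(2))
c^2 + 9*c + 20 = (c + 4)*(c + 5)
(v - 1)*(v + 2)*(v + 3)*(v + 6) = v^4 + 10*v^3 + 25*v^2 - 36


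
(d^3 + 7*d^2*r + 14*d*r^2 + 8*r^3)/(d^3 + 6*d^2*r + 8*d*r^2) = (d + r)/d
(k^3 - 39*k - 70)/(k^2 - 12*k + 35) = (k^2 + 7*k + 10)/(k - 5)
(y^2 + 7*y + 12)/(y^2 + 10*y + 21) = (y + 4)/(y + 7)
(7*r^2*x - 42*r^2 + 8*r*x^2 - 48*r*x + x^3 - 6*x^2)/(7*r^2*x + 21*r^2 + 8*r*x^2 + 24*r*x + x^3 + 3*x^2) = (x - 6)/(x + 3)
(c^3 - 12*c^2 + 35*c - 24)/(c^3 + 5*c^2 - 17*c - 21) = (c^2 - 9*c + 8)/(c^2 + 8*c + 7)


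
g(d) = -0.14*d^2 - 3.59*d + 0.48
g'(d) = -0.28*d - 3.59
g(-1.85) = 6.64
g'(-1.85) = -3.07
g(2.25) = -8.31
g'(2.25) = -4.22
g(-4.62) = 14.08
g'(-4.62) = -2.30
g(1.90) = -6.85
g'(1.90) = -4.12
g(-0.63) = 2.69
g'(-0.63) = -3.41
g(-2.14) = 7.52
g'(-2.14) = -2.99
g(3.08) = -11.91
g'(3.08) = -4.45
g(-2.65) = 9.01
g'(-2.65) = -2.85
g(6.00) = -26.10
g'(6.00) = -5.27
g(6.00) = -26.10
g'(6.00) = -5.27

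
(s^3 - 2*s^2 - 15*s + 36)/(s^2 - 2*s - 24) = (s^2 - 6*s + 9)/(s - 6)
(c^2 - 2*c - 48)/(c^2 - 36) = (c - 8)/(c - 6)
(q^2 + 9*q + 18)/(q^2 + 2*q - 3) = (q + 6)/(q - 1)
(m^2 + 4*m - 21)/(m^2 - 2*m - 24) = (-m^2 - 4*m + 21)/(-m^2 + 2*m + 24)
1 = 1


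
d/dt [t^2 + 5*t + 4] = 2*t + 5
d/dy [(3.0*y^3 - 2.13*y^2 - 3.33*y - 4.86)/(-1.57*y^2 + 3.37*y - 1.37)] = (-4.71*y^4 + 20.22*y^3 - 24.7362*y^2 - 9.4242*y + 20.9403)/(2.4649*y^4 - 10.5818*y^3 + 15.6587*y^2 - 9.2338*y + 1.8769)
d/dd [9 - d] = -1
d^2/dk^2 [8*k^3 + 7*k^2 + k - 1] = 48*k + 14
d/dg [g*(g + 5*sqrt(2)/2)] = 2*g + 5*sqrt(2)/2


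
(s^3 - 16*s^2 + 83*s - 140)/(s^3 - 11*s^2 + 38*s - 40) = (s - 7)/(s - 2)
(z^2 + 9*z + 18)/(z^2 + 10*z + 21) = (z + 6)/(z + 7)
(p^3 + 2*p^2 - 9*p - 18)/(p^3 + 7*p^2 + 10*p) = (p^2 - 9)/(p*(p + 5))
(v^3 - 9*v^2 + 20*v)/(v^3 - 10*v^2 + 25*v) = (v - 4)/(v - 5)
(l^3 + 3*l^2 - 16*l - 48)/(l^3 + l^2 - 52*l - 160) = (l^2 - l - 12)/(l^2 - 3*l - 40)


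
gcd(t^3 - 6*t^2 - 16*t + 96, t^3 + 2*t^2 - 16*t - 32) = t^2 - 16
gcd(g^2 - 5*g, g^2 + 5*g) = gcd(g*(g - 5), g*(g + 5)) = g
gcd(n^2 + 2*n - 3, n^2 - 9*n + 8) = n - 1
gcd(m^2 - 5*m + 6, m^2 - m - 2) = m - 2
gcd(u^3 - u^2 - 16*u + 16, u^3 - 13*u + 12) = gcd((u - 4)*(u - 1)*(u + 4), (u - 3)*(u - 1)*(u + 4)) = u^2 + 3*u - 4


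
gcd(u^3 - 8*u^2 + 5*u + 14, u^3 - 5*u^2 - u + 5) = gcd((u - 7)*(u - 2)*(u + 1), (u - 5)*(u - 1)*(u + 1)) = u + 1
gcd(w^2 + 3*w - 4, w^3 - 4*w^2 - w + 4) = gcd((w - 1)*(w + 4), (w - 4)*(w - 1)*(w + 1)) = w - 1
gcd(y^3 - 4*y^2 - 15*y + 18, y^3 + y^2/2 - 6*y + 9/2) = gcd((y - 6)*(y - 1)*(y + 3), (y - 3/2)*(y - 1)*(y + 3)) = y^2 + 2*y - 3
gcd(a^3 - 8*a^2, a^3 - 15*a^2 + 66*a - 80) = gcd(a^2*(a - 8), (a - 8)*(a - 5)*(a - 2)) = a - 8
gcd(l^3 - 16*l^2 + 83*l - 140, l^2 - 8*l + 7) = l - 7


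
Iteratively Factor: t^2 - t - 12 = (t - 4)*(t + 3)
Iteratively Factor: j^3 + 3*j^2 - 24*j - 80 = (j - 5)*(j^2 + 8*j + 16) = (j - 5)*(j + 4)*(j + 4)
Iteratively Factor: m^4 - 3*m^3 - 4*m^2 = (m)*(m^3 - 3*m^2 - 4*m) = m*(m + 1)*(m^2 - 4*m) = m*(m - 4)*(m + 1)*(m)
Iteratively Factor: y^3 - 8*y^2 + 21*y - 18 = (y - 3)*(y^2 - 5*y + 6) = (y - 3)*(y - 2)*(y - 3)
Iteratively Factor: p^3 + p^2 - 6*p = (p)*(p^2 + p - 6) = p*(p + 3)*(p - 2)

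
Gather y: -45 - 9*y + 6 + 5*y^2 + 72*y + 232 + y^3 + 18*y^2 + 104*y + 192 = y^3 + 23*y^2 + 167*y + 385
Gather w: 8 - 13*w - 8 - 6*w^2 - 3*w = -6*w^2 - 16*w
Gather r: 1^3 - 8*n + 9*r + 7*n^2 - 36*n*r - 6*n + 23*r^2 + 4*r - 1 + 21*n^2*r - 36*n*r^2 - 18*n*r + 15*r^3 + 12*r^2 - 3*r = 7*n^2 - 14*n + 15*r^3 + r^2*(35 - 36*n) + r*(21*n^2 - 54*n + 10)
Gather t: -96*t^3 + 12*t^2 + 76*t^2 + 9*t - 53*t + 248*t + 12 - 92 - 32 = -96*t^3 + 88*t^2 + 204*t - 112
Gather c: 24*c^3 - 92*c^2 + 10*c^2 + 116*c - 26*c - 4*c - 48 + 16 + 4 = 24*c^3 - 82*c^2 + 86*c - 28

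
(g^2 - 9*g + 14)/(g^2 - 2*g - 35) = (g - 2)/(g + 5)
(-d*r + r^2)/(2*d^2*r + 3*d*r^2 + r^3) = (-d + r)/(2*d^2 + 3*d*r + r^2)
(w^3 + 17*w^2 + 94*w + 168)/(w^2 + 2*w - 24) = (w^2 + 11*w + 28)/(w - 4)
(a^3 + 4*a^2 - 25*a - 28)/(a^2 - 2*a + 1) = (a^3 + 4*a^2 - 25*a - 28)/(a^2 - 2*a + 1)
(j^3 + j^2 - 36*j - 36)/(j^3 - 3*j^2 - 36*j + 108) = (j + 1)/(j - 3)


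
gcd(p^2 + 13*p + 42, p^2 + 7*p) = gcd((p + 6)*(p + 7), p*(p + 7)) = p + 7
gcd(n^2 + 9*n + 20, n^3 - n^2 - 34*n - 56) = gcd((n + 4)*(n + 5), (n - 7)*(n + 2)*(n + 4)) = n + 4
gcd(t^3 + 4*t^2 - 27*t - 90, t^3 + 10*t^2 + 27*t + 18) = t^2 + 9*t + 18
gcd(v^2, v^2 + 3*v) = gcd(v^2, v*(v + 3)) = v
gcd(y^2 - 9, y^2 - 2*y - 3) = y - 3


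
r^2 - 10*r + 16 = (r - 8)*(r - 2)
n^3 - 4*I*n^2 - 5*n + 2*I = (n - 2*I)*(n - I)^2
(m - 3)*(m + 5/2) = m^2 - m/2 - 15/2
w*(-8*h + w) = -8*h*w + w^2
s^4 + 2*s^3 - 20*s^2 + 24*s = s*(s - 2)^2*(s + 6)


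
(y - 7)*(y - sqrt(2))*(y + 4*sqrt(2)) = y^3 - 7*y^2 + 3*sqrt(2)*y^2 - 21*sqrt(2)*y - 8*y + 56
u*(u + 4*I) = u^2 + 4*I*u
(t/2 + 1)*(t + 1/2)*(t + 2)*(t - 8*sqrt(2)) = t^4/2 - 4*sqrt(2)*t^3 + 9*t^3/4 - 18*sqrt(2)*t^2 + 3*t^2 - 24*sqrt(2)*t + t - 8*sqrt(2)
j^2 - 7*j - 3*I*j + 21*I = (j - 7)*(j - 3*I)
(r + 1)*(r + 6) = r^2 + 7*r + 6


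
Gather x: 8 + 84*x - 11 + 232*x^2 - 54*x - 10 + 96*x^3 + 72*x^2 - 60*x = 96*x^3 + 304*x^2 - 30*x - 13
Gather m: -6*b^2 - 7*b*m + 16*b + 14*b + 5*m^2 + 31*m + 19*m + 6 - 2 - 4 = -6*b^2 + 30*b + 5*m^2 + m*(50 - 7*b)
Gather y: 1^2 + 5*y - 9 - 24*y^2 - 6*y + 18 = -24*y^2 - y + 10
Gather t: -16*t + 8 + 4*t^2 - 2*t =4*t^2 - 18*t + 8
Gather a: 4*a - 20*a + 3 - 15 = -16*a - 12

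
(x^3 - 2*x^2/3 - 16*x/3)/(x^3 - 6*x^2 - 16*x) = (x - 8/3)/(x - 8)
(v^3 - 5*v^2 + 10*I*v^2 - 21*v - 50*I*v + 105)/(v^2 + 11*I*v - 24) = (v^2 + v*(-5 + 7*I) - 35*I)/(v + 8*I)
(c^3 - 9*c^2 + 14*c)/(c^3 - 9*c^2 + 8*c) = (c^2 - 9*c + 14)/(c^2 - 9*c + 8)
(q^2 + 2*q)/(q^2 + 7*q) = (q + 2)/(q + 7)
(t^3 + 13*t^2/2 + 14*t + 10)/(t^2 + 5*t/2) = t + 4 + 4/t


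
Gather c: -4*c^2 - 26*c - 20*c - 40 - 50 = -4*c^2 - 46*c - 90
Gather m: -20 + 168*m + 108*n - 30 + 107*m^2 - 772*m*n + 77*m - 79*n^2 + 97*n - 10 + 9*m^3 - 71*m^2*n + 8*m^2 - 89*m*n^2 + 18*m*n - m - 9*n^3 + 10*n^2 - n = 9*m^3 + m^2*(115 - 71*n) + m*(-89*n^2 - 754*n + 244) - 9*n^3 - 69*n^2 + 204*n - 60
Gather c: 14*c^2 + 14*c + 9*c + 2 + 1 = 14*c^2 + 23*c + 3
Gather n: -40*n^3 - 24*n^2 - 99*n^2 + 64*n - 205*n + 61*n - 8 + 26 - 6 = -40*n^3 - 123*n^2 - 80*n + 12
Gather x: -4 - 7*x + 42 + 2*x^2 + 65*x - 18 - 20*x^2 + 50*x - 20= -18*x^2 + 108*x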